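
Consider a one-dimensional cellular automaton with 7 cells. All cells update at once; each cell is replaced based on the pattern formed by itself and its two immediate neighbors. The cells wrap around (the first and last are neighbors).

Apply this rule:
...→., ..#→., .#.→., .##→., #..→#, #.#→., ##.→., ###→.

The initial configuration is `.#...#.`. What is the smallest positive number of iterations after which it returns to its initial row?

..#...#
#..#...
.#..#..
..#..#.
...#..#
#...#..
.#...#.

7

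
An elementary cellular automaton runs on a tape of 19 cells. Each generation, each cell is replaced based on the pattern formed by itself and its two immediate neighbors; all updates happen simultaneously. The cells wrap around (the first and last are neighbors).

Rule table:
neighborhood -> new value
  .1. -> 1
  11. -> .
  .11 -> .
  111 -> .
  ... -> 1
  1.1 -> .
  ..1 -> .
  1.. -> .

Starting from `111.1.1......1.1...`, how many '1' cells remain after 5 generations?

....1.1.1111.1.1.1.
111.1.1......1.1.1.
....1.1.1111.1.1.1.  (repeats generation 1; period 2)
generation 5: ....1.1.1111.1.1.1.
count of 1: 9

9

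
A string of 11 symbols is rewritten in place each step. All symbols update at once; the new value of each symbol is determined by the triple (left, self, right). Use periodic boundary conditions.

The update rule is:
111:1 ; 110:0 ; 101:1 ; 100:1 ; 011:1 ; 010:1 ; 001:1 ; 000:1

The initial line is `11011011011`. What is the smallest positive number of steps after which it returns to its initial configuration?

step 1: 10110110111
step 2: 01101101111
step 3: 11011011110
step 4: 10110111101
step 5: 01101111011
step 6: 11011110110
step 7: 10111101101
step 8: 01111011011
step 9: 11110110110
step 10: 11101101101
step 11: 11011011011

11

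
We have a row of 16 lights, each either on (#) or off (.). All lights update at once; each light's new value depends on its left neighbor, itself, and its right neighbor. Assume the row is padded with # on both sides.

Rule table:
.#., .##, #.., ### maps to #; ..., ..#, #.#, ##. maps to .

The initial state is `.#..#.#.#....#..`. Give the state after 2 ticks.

.##.#.#.##...##.
.#..#.#.#.#..#..

.#..#.#.#.#..#..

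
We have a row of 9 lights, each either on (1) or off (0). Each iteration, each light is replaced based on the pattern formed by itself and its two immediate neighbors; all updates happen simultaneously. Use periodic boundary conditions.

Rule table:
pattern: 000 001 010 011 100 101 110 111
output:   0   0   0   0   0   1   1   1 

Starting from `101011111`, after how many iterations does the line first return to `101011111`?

9

110101111
111010111
111101011
111110101
111111010
011111101
101111110
010111111
101011111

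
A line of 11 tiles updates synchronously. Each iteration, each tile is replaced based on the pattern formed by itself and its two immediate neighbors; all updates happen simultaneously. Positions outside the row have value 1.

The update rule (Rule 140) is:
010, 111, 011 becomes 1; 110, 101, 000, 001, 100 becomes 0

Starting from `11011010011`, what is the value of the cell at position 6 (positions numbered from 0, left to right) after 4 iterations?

iteration 1: 10010010011
iteration 2: 00010010011
iteration 3: 00010010011  (fixed point — unchanged through iteration 4)
position 6 holds 1

1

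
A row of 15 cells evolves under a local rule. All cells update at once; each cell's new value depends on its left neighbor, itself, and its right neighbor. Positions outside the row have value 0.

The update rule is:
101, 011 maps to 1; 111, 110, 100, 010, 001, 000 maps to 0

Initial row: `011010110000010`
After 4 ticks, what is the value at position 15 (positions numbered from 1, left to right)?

tick 1: 010101100000000
tick 2: 001011000000000
tick 3: 000110000000000
tick 4: 000100000000000
position 15 holds 0

0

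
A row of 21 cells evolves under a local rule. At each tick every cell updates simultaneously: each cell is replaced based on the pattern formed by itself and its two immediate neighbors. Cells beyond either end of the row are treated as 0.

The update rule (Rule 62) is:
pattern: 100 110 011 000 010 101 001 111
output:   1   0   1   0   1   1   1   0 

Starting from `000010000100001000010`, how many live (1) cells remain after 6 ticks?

tick 1: 000111001110011100111
tick 2: 001100111001110011100
tick 3: 011011100111001110010
tick 4: 110110011100111001111
tick 5: 101101110011100111000
tick 6: 111011001110011100100
count of 1: 12

12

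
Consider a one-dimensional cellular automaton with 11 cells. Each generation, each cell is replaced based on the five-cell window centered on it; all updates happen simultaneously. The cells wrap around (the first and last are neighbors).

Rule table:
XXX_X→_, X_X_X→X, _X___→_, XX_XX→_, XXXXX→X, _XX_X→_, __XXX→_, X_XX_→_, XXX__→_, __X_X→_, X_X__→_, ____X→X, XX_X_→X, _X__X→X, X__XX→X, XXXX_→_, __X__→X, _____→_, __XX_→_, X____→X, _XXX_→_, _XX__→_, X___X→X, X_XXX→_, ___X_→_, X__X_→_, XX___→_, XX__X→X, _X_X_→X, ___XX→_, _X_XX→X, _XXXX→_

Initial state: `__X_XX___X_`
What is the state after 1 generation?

X__X___X_X_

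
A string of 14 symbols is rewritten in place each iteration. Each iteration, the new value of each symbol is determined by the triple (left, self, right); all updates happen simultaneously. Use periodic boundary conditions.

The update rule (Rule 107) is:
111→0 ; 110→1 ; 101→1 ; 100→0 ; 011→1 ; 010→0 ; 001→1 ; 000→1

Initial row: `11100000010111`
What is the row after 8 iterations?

00101111101100
11011000111101
01111011100111
11001110101101
01011011011111
10111111110001
11100000010111  (repeats iteration 0; period 7)
iteration 8: 00101111101100

00101111101100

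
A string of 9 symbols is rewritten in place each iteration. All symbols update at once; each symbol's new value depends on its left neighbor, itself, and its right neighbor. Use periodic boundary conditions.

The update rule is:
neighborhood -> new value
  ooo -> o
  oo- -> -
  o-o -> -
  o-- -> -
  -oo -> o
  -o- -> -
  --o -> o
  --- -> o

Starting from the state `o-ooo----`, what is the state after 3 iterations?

--oo--ooo
-oo--ooo-
oo--ooo--

oo--ooo--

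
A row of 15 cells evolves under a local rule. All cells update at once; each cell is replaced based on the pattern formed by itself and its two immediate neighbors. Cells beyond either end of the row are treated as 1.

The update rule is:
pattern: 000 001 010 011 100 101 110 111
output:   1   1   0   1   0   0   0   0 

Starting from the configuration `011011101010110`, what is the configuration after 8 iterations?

000111001100111

iteration 1: 010010000000100
iteration 2: 000100111111001
iteration 3: 011001100000011
iteration 4: 010011001111110
iteration 5: 000110011000000
iteration 6: 011100110011111
iteration 7: 010001100110000
iteration 8: 000111001100111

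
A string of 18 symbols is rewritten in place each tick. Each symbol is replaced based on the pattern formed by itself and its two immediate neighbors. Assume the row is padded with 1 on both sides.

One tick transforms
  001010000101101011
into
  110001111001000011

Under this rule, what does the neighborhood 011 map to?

At position 11 the neighborhood is 011; the next row has 1 there.

1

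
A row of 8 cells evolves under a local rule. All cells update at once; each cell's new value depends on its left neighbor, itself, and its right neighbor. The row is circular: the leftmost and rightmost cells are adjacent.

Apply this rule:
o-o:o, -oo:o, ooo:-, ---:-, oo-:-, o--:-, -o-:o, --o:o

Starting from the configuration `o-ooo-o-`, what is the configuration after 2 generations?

ooo--ooo
----oo--

----oo--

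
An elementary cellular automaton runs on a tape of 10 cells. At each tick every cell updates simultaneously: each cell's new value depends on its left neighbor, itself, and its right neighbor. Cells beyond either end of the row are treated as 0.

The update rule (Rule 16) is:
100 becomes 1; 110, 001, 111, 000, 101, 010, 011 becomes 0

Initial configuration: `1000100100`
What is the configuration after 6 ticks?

tick 1: 0100010010
tick 2: 0010001001
tick 3: 0001000100
tick 4: 0000100010
tick 5: 0000010001
tick 6: 0000001000

0000001000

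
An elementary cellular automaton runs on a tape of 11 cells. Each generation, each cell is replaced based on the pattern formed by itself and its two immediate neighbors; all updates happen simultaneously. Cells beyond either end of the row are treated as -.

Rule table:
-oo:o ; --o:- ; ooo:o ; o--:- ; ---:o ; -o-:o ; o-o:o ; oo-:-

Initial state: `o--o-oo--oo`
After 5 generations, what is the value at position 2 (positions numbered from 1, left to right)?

-

o--ooo---o-
o--oo--o-o-
o--o---ooo-
o--o-o-oo--
o--ooooo--o
position 2 holds -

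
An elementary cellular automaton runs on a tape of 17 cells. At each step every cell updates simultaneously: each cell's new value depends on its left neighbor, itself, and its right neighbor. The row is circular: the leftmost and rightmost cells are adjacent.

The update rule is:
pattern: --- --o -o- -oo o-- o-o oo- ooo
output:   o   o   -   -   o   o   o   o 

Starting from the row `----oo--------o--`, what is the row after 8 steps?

oooo-ooooooooo-oo
ooooo-ooooooooo-o
oooooo-ooooooooo-
-oooooo-ooooooooo
o-oooooo-oooooooo
oo-oooooo-ooooooo
ooo-oooooo-oooooo
oooo-oooooo-ooooo

oooo-oooooo-ooooo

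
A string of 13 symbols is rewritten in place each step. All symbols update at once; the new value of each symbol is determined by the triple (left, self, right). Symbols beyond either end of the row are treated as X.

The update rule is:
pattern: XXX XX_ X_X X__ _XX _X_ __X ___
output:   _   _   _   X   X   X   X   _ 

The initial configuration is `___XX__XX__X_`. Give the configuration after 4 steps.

________X___X

X_XX_XXX_XXX_
__X__X___X___
XXXXXXX_XXX_X
________X___X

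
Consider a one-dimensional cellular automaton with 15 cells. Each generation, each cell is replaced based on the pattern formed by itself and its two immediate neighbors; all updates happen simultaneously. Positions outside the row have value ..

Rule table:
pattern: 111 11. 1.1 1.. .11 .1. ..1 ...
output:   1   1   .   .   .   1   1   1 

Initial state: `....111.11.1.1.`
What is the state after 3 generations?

1.11.11..1.1.1.

1111.11..1.1.1.
.111..1.11.1.1.
1.11.11..1.1.1.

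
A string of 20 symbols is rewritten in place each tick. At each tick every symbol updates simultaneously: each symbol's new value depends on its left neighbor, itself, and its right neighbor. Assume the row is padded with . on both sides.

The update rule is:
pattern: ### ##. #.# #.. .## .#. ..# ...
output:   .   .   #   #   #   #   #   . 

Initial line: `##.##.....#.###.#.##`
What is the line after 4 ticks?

#.##.#...####..####.
###.###.##...###...#
#..##..##.#.##..#.##
####.###.####.#####.

####.###.####.#####.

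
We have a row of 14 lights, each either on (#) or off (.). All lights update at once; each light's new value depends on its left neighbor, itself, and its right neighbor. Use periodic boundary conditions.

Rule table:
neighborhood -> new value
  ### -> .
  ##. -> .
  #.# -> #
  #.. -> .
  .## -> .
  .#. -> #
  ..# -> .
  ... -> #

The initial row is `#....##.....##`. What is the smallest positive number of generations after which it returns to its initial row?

2

..##....###...
#....##.....##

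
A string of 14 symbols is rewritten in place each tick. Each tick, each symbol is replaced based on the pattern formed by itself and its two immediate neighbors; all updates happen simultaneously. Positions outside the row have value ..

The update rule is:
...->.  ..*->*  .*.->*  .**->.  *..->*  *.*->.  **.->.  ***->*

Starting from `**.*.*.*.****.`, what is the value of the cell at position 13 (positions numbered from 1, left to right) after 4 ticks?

...*.*.*..**.*
..**.*.***...*
.*...*..*.*.**
***.*****.*...
position 13 holds .

.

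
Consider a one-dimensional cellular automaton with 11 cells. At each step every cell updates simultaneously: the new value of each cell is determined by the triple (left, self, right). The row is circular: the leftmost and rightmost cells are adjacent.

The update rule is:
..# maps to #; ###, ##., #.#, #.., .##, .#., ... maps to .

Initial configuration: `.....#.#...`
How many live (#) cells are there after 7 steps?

....#......
...#.......
..#........
.#.........
#..........
..........#
.........#.
count of #: 1

1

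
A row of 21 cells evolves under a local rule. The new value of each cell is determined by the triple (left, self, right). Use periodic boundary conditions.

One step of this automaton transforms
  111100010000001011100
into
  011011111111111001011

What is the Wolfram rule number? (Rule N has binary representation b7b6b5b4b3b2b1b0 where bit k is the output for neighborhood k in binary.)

position 1: 111 → 1  (bit 7 = 1)
position 3: 110 → 0  (bit 6 = 0)
position 15: 101 → 0  (bit 5 = 0)
position 4: 100 → 1  (bit 4 = 1)
position 0: 011 → 0  (bit 3 = 0)
position 7: 010 → 1  (bit 2 = 1)
position 6: 001 → 1  (bit 1 = 1)
position 5: 000 → 1  (bit 0 = 1)
bits b7..b0 = 10010111 = 151

151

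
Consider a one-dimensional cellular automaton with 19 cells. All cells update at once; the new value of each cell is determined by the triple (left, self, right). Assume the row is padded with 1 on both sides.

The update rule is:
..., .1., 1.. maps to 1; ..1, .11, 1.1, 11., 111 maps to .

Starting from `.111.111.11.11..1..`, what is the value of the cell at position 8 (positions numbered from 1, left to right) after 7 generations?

..............1.11.
1111111111111.1....
..............1111.
1111111111111......
.............11111.
111111111111.......
............111111.
position 8 holds .

.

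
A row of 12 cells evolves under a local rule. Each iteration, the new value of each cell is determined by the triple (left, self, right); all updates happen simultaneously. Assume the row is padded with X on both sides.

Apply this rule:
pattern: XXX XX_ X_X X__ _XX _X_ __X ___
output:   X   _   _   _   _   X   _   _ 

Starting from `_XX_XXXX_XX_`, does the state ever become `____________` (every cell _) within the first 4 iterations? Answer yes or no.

yes

_____XX_____
____________
all cells are _ at iteration 2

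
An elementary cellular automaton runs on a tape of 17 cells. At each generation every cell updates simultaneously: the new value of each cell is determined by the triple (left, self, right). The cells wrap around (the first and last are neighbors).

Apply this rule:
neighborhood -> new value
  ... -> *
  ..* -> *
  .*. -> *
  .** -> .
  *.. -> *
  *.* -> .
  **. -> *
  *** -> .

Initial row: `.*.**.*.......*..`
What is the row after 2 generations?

.****............

generation 1: **..*.***********
generation 2: .****............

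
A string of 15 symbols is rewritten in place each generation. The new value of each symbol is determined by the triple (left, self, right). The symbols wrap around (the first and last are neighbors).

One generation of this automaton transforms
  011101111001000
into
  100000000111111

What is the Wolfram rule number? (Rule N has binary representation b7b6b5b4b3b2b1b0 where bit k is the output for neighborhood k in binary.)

23

position 2: 111 → 0  (bit 7 = 0)
position 3: 110 → 0  (bit 6 = 0)
position 4: 101 → 0  (bit 5 = 0)
position 9: 100 → 1  (bit 4 = 1)
position 1: 011 → 0  (bit 3 = 0)
position 11: 010 → 1  (bit 2 = 1)
position 0: 001 → 1  (bit 1 = 1)
position 13: 000 → 1  (bit 0 = 1)
bits b7..b0 = 00010111 = 23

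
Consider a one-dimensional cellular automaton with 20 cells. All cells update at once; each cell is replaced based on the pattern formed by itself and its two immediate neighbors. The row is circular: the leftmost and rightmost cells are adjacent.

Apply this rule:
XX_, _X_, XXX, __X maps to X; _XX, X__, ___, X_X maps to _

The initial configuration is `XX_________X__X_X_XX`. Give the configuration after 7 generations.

XX________XX_XX_X__X
XX_______X_X__X_X_X_
_X______XX_X_XX_X_X_
XX_____X_X_X__X_X_X_
_X____XX_X_X_XX_X_X_
XX___X_X_X_X__X_X_X_
_X__XX_X_X_X_XX_X_X_

_X__XX_X_X_X_XX_X_X_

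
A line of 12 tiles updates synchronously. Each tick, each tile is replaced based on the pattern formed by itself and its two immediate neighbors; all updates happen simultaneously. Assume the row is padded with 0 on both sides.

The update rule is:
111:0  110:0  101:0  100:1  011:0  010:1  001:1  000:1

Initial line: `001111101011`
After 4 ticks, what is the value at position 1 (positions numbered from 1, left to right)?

110000001000
001111111111
110000000000
001111111111
position 1 holds 0

0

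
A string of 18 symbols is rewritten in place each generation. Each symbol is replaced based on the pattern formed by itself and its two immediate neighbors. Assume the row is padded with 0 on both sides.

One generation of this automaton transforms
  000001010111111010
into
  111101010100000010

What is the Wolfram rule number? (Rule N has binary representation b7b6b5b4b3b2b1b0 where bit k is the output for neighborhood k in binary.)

position 10: 111 → 0  (bit 7 = 0)
position 14: 110 → 0  (bit 6 = 0)
position 6: 101 → 0  (bit 5 = 0)
position 17: 100 → 0  (bit 4 = 0)
position 9: 011 → 1  (bit 3 = 1)
position 5: 010 → 1  (bit 2 = 1)
position 4: 001 → 0  (bit 1 = 0)
position 0: 000 → 1  (bit 0 = 1)
bits b7..b0 = 00001101 = 13

13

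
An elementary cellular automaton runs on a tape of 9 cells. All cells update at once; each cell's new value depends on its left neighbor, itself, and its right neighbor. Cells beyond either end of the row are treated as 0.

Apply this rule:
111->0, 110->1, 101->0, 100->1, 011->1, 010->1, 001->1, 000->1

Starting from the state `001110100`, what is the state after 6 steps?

111010111
101010101
101010101  (fixed point — unchanged through step 6)

101010101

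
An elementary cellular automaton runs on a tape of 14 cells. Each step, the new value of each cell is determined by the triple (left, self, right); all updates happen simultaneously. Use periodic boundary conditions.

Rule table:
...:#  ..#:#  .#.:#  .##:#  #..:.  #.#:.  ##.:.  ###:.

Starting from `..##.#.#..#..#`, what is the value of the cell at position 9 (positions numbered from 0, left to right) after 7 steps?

.##..#.#.##.##
.#..##.#.#..#.
##.##..#.#.##.
#..#..##.#.#..
#.##.##..#.#.#
..#..#..##.#.#
.##.##.##..#.#
position 9 holds .

.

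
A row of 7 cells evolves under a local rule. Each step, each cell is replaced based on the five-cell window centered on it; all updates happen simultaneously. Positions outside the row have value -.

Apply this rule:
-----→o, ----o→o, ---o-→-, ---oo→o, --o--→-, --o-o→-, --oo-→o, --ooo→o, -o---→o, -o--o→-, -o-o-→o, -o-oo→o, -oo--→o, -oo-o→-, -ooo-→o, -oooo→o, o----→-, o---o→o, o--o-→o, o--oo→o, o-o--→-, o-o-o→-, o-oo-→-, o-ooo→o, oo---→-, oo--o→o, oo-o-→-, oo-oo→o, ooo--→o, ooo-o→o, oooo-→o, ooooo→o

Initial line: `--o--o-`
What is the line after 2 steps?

-oo--o-

o---o-o
-oo--o-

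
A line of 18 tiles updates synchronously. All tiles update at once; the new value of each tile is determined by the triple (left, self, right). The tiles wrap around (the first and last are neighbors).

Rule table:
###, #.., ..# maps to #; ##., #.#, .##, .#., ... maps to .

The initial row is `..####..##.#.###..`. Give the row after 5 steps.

...#.#.#.#..#...#.

.#.##.##......#.#.
#.......#....#...#
.#.....#.#..#.#.#.
#.#...#...##.....#
...#.#.#.#..#...#.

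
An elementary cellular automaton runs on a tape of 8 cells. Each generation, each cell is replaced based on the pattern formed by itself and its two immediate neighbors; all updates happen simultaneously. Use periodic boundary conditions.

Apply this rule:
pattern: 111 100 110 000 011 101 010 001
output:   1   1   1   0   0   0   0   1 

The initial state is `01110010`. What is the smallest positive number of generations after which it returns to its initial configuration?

10111101
10011100
01101111
00100111
11011011
11001001
11110110
01110010

8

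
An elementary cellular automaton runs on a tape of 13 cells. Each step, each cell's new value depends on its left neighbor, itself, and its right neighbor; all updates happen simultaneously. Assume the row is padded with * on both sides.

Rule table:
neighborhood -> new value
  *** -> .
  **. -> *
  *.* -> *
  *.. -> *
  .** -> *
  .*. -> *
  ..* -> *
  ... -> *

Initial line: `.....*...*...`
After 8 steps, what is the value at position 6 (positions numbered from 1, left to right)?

*************
.............
*************  (repeats step 1; period 2)
step 8: .............
position 6 holds .

.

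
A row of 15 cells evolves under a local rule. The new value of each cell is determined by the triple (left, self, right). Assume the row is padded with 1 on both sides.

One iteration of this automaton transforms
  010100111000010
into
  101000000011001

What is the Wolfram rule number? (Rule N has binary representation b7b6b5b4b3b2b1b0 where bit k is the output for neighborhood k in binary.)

position 7: 111 → 0  (bit 7 = 0)
position 8: 110 → 0  (bit 6 = 0)
position 0: 101 → 1  (bit 5 = 1)
position 4: 100 → 0  (bit 4 = 0)
position 6: 011 → 0  (bit 3 = 0)
position 1: 010 → 0  (bit 2 = 0)
position 5: 001 → 0  (bit 1 = 0)
position 10: 000 → 1  (bit 0 = 1)
bits b7..b0 = 00100001 = 33

33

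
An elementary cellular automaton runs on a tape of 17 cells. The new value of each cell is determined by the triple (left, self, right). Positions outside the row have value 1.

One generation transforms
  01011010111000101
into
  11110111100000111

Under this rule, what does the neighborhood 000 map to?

At position 12 the neighborhood is 000; the next row has 0 there.

0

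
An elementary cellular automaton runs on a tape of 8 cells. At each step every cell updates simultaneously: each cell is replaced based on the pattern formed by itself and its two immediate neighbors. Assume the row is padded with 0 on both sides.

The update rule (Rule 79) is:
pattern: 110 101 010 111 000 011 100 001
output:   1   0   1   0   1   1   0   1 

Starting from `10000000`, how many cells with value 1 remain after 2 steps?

3

10111111
10100001
count of 1: 3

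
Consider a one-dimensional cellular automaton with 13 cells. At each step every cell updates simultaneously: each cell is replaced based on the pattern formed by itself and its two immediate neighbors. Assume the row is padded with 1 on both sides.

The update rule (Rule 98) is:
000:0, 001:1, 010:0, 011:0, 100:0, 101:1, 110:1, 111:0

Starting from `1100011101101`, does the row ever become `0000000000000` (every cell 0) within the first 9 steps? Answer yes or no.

no

0100100110110
1001001011011
1010010101100
1100101010101
0101010101010
1010101010101
1101010101010
0110101010101
1011010101010
step 9 is 1011010101010, still not uniform 0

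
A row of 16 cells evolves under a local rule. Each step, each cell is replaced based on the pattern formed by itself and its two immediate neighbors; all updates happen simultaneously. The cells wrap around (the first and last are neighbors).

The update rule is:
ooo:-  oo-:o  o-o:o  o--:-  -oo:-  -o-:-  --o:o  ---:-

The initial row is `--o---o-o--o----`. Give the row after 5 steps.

-o---o-o--o-----
o---o-o--o------
---o-o--o------o
--o-o--o------o-
-o-o--o------o--

-o-o--o------o--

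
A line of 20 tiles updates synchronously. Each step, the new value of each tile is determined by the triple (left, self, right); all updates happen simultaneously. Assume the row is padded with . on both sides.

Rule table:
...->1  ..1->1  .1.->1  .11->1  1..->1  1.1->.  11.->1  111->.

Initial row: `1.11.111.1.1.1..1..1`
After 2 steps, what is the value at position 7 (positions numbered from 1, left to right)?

1.11.1.1.1.1.1111111
1.11.1.1.1.1.1.....1
position 7 holds .

.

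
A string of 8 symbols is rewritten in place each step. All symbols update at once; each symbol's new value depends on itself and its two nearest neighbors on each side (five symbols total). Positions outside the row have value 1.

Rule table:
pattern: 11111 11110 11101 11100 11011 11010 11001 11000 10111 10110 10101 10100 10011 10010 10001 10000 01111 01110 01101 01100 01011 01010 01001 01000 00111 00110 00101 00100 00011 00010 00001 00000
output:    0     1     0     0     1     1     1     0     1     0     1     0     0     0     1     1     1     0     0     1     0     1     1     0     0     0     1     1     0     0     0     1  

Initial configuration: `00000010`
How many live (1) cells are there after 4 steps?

01110010
11001010
10101110
01101001
count of 1: 4

4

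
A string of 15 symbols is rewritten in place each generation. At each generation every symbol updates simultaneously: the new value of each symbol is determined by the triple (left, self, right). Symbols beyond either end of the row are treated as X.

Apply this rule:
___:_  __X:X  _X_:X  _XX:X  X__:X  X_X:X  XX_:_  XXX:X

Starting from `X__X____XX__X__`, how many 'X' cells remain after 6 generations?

13

generation 1: _XXXX__XX_XXXXX
generation 2: XXXX_XXX_XXXXXX
generation 3: XXX_XXX_XXXXXXX
generation 4: XX_XXX_XXXXXXXX
generation 5: X_XXX_XXXXXXXXX
generation 6: _XXX_XXXXXXXXXX
count of X: 13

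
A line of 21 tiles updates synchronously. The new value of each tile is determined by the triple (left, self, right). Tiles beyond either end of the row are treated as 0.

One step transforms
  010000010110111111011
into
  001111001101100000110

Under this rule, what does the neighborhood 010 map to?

0

At position 1 the neighborhood is 010; the next row has 0 there.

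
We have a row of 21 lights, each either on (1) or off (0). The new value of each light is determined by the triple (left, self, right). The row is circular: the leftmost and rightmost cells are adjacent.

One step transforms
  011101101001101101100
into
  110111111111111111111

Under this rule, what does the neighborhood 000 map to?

At position 20 the neighborhood is 000; the next row has 1 there.

1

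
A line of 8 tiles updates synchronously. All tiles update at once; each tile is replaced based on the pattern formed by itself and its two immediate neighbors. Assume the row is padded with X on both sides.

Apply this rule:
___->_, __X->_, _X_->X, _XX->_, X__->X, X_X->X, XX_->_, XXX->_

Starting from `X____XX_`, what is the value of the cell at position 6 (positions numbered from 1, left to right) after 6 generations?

X

_X_____X
XXX_____
___X____
X__XX___
_X___X__
XXX__XX_
position 6 holds X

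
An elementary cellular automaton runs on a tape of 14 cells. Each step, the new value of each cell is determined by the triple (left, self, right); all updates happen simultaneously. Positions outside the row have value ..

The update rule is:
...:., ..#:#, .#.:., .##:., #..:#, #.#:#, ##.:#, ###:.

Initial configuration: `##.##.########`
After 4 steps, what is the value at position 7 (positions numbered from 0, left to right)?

step 1: .##.##.......#
step 2: #.##.##.....#.
step 3: .#.##.##...#.#
step 4: #.#.##.##.#.#.
position 7 holds #

#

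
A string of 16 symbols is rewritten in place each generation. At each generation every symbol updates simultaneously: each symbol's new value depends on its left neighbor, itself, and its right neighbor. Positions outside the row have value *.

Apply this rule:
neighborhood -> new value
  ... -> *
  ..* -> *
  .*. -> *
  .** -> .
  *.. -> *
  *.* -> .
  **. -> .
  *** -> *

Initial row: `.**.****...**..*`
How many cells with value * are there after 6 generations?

10

.....**.***..**.
*****....*.**...
****.*****...***
***...***.***.**
**.***.*...*...*
*...*..********.
count of *: 10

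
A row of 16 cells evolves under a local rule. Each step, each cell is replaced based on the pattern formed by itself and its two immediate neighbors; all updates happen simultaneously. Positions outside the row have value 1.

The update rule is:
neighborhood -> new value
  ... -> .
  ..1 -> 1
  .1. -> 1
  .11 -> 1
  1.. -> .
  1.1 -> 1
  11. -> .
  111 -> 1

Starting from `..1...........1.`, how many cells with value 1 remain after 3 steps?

6

.11..........111
11..........1111
1..........11111
count of 1: 6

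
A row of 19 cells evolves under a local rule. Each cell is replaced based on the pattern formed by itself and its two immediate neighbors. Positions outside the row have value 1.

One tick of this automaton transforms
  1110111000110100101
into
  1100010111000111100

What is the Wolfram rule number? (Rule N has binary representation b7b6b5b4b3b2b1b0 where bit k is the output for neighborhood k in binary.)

151

position 0: 111 → 1  (bit 7 = 1)
position 2: 110 → 0  (bit 6 = 0)
position 3: 101 → 0  (bit 5 = 0)
position 7: 100 → 1  (bit 4 = 1)
position 4: 011 → 0  (bit 3 = 0)
position 13: 010 → 1  (bit 2 = 1)
position 9: 001 → 1  (bit 1 = 1)
position 8: 000 → 1  (bit 0 = 1)
bits b7..b0 = 10010111 = 151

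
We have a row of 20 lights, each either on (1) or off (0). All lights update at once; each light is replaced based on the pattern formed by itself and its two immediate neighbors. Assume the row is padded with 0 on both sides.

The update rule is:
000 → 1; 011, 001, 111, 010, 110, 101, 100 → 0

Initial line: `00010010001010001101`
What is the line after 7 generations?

11000000100000100000

11000000100000100000
00011110001110001111
11000000100000100000  (repeats generation 1; period 2)
generation 7: 11000000100000100000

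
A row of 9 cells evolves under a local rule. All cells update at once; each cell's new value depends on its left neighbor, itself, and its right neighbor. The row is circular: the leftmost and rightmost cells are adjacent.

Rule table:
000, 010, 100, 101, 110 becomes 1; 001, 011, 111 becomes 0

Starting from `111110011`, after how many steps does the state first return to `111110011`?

18

step 1: 000011000
step 2: 111001111
step 3: 001100000
step 4: 100111111
step 5: 110000000
step 6: 011111110
step 7: 000000011
step 8: 111111001
step 9: 000001100
step 10: 111100111
step 11: 000110000
step 12: 110011111
step 13: 011000000
step 14: 001111111
step 15: 100000001
step 16: 111111100
step 17: 000000110
step 18: 111110011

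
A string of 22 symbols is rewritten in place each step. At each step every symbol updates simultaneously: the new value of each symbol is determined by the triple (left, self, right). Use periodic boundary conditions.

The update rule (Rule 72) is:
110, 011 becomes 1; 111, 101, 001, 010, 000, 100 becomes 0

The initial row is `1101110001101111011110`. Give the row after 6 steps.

1101010001101001010010
1100000001100000000000
1100000001100000000000  (fixed point — unchanged through step 6)

1100000001100000000000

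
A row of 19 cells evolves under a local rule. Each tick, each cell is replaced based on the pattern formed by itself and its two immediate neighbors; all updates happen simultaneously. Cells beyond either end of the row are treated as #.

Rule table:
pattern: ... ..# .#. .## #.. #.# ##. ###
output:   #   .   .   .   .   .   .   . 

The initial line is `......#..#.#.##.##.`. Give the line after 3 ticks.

.####..............

.####..............
......############.
.####..............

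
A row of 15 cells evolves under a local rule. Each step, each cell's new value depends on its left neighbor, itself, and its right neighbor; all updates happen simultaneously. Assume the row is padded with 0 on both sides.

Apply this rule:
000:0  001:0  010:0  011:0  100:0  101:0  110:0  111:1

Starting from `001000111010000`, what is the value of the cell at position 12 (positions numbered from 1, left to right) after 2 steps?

0

000000010000000
000000000000000
position 12 holds 0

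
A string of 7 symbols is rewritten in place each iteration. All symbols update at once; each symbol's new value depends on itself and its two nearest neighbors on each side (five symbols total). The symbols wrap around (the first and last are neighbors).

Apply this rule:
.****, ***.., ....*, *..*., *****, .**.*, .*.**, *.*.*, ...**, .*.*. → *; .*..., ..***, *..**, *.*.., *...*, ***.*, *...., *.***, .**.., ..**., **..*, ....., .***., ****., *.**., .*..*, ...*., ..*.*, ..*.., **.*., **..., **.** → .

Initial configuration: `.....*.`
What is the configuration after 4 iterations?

iteration 1: ...*...
iteration 2: .*.....
iteration 3: ......*
iteration 4: ....*..

....*..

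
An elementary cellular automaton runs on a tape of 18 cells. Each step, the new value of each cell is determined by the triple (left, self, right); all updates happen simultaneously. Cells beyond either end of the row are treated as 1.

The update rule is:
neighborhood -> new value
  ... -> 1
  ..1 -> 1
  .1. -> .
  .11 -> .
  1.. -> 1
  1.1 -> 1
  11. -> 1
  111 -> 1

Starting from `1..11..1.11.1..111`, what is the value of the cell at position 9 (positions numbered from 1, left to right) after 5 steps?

111.111.1.11.11.11
1111.111.1.11.11.1
11111.111.1.11.11.
111111.111.1.11.11
1111111.111.1.11.1
position 9 holds 1

1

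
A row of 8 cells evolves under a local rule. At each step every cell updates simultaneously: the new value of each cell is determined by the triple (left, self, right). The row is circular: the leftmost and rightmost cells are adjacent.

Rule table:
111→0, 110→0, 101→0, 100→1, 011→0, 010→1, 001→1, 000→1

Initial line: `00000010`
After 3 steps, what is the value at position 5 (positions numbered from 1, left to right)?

step 1: 11111111
step 2: 00000000
step 3: 11111111
position 5 holds 1

1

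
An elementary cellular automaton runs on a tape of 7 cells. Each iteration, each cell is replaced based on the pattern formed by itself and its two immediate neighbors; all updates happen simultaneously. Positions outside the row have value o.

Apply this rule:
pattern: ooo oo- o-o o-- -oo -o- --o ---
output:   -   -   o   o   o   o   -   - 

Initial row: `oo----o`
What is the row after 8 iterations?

--o---o
o-oo--o
-oo-o-o
oo-oooo
--oo---
o-o-o--
-ooooo-
oo----o

oo----o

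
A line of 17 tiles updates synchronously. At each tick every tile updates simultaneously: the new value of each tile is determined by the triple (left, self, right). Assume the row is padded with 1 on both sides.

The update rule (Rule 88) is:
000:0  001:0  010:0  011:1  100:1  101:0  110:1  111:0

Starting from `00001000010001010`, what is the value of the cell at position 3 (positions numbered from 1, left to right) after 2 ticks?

0

10000100001000000
11000010000100000
position 3 holds 0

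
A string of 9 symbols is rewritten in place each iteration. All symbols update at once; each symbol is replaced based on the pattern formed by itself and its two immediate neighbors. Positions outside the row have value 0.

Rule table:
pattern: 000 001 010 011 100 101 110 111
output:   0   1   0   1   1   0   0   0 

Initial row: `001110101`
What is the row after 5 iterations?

011000000
110100000
100010000
010101000
100000100

100000100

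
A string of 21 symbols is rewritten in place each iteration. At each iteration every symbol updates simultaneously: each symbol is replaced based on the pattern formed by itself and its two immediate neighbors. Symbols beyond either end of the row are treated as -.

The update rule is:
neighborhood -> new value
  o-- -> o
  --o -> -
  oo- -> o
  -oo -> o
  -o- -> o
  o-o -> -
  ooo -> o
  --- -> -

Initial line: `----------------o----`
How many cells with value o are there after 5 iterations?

----------------oo---
----------------ooo--
----------------oooo-
----------------ooooo
----------------ooooo
count of o: 5

5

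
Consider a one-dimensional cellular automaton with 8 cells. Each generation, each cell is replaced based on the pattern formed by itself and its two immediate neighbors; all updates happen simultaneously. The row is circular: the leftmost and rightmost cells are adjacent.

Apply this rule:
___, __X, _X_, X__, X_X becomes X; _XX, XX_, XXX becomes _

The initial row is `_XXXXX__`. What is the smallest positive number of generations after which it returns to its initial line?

X_____XX
_XXXXX__

2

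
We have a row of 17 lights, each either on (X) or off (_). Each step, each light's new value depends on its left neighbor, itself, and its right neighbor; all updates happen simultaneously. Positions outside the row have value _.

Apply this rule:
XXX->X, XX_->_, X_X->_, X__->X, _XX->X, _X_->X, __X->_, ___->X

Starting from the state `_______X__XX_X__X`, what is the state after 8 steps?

X__X_X_X__XX_X__X

XXXXXX_XX_X__XX_X
XXXXX__X__XX_X__X
XXXX_X_XX_X__XX_X
XXX__X_X__XX_X__X
XX_X_X_XX_X__XX_X
X__X_X_X__XX_X__X
XX_X_X_XX_X__XX_X  (repeats step 5; period 2)
step 8: X__X_X_X__XX_X__X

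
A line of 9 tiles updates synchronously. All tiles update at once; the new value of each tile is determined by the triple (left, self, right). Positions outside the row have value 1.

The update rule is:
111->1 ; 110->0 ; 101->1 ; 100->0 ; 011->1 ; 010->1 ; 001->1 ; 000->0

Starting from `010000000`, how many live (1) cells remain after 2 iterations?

iteration 1: 110000001
iteration 2: 100000011
count of 1: 3

3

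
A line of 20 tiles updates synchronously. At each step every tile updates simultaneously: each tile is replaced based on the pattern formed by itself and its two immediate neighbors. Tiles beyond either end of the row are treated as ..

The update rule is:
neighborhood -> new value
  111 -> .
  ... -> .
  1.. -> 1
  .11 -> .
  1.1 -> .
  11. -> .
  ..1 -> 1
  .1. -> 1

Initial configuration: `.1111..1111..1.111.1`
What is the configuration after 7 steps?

..111.........1.....

step 1: 1....11....111.....1
step 2: 11..1..1..1...1...11
step 3: ..1111111111.111.1..
step 4: .1...............11.
step 5: 111.............1..1
step 6: ...1...........11111
step 7: ..111.........1.....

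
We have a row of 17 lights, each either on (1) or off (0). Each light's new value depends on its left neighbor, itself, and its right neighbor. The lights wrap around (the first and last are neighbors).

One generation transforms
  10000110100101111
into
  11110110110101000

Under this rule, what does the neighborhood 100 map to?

1

At position 1 the neighborhood is 100; the next row has 1 there.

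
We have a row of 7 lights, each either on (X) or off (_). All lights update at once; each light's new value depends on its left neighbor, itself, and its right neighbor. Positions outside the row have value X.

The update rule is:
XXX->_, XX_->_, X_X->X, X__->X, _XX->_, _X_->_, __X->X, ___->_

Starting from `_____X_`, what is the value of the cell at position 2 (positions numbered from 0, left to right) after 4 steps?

X___X_X
_X_X_X_
X_X_X_X
_X_X_X_
position 2 holds _

_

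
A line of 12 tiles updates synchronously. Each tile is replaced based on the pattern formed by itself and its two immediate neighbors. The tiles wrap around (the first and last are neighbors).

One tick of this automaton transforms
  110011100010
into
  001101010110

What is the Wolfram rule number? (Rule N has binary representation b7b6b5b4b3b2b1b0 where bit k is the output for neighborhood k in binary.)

position 5: 111 → 1  (bit 7 = 1)
position 1: 110 → 0  (bit 6 = 0)
position 11: 101 → 0  (bit 5 = 0)
position 2: 100 → 1  (bit 4 = 1)
position 0: 011 → 0  (bit 3 = 0)
position 10: 010 → 1  (bit 2 = 1)
position 3: 001 → 1  (bit 1 = 1)
position 8: 000 → 0  (bit 0 = 0)
bits b7..b0 = 10010110 = 150

150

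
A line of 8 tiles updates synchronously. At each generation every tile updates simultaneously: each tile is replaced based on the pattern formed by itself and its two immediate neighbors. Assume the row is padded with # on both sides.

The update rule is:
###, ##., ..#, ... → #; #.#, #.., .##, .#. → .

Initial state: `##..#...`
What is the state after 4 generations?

##..#.##

##.#..##
##...#.#
##.##...
##..#.##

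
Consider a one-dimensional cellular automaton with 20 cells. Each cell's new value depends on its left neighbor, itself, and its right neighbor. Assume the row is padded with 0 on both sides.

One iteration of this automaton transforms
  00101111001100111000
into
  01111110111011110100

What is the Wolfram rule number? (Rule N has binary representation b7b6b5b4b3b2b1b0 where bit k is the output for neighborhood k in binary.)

190

position 5: 111 → 1  (bit 7 = 1)
position 7: 110 → 0  (bit 6 = 0)
position 3: 101 → 1  (bit 5 = 1)
position 8: 100 → 1  (bit 4 = 1)
position 4: 011 → 1  (bit 3 = 1)
position 2: 010 → 1  (bit 2 = 1)
position 1: 001 → 1  (bit 1 = 1)
position 0: 000 → 0  (bit 0 = 0)
bits b7..b0 = 10111110 = 190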